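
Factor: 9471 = 3^1*7^1 * 11^1 * 41^1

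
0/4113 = 0  =  0.00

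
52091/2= 26045 + 1/2 = 26045.50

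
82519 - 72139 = 10380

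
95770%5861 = 1994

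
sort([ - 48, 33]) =[ - 48, 33]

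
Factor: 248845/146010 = 317/186 = 2^( - 1)*3^( - 1)*31^( - 1 )*317^1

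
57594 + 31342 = 88936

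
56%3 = 2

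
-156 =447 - 603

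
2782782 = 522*5331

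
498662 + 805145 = 1303807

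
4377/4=4377/4 = 1094.25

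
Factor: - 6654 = - 2^1 * 3^1  *  1109^1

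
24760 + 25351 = 50111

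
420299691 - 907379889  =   - 487080198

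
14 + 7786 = 7800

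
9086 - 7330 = 1756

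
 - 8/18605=-1 + 18597/18605= -0.00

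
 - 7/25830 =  - 1/3690 = - 0.00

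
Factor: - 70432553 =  - 89^1*791377^1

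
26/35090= 13/17545 = 0.00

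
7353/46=159 + 39/46=159.85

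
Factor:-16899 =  - 3^1*43^1 * 131^1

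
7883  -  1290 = 6593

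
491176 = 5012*98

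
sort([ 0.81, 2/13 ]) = [ 2/13,  0.81 ]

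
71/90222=71/90222 = 0.00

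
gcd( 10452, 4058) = 2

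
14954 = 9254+5700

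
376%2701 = 376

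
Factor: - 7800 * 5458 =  - 42572400 = -2^4*3^1 * 5^2*13^1 * 2729^1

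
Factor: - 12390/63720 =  - 2^( - 2 )*3^(-2 )*7^1 = - 7/36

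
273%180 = 93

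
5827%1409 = 191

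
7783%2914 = 1955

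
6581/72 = 6581/72  =  91.40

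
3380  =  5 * 676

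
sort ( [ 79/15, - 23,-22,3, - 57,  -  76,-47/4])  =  [ - 76, - 57,-23, - 22, - 47/4,3, 79/15 ]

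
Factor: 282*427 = 2^1*3^1*  7^1*47^1*61^1 =120414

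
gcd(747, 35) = 1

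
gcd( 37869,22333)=971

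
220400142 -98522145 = 121877997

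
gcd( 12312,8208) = 4104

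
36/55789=36/55789 = 0.00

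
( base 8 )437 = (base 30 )9H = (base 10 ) 287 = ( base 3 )101122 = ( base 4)10133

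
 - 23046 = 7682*( - 3)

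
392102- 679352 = -287250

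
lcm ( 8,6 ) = 24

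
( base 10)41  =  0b101001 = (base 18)25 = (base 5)131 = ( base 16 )29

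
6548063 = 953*6871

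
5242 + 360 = 5602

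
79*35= 2765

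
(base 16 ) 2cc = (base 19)1id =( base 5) 10331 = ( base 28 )pg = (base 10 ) 716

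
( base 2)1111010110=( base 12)69a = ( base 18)30A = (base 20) 292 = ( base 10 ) 982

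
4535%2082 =371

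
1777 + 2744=4521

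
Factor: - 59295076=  - 2^2*14823769^1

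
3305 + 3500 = 6805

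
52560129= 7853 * 6693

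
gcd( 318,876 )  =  6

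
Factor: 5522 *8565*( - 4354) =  - 205926479220 = - 2^2*3^1*5^1*7^1*11^1*251^1 * 311^1*571^1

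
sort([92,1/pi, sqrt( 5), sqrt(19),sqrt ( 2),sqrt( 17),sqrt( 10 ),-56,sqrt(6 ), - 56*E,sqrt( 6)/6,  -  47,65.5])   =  [  -  56*E, - 56, - 47, 1/pi,sqrt(6)/6,sqrt( 2 ), sqrt ( 5),sqrt( 6),sqrt (10),sqrt (17 ), sqrt( 19 ),65.5,  92]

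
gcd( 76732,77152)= 4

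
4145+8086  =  12231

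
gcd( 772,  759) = 1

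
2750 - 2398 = 352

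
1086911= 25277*43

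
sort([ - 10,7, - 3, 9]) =[-10, - 3,7, 9]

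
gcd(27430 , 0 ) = 27430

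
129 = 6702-6573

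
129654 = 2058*63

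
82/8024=41/4012 = 0.01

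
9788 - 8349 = 1439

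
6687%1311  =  132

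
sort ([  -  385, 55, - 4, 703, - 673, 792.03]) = [ - 673,-385 , - 4,55,703,792.03]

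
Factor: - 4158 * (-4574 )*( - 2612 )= -2^4  *  3^3*7^1 *11^1*653^1*2287^1 = - 49676823504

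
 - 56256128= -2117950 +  - 54138178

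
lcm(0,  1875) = 0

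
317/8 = 39 + 5/8 = 39.62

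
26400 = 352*75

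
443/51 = 8+35/51 = 8.69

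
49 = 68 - 19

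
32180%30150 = 2030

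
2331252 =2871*812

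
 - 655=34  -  689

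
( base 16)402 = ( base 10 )1026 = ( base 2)10000000010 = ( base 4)100002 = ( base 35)TB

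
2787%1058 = 671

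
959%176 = 79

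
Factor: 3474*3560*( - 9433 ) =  - 116662061520 = - 2^4 * 3^2*5^1*89^1*193^1 *9433^1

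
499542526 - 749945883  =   - 250403357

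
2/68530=1/34265 =0.00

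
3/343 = 3/343 =0.01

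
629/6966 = 629/6966 = 0.09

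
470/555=94/111 = 0.85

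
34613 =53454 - 18841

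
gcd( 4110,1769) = 1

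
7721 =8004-283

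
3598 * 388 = 1396024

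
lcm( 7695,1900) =153900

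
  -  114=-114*1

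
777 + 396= 1173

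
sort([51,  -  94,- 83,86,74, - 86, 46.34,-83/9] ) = [ - 94,-86 , - 83,-83/9, 46.34, 51,  74,86]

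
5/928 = 5/928 = 0.01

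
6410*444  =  2846040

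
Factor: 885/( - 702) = -2^(-1)*3^ ( - 2 )*5^1*13^( - 1)*59^1 = - 295/234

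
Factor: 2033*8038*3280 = 2^5 * 5^1*19^1 * 41^1*107^1*4019^1 = 53599313120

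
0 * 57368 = 0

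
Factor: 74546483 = 11^1*2053^1*3301^1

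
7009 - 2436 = 4573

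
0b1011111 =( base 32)2v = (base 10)95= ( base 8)137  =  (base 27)3E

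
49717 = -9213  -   - 58930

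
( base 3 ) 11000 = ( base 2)1101100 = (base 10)108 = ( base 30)3I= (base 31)3F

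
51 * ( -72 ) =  - 3672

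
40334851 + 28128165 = 68463016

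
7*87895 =615265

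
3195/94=3195/94 =33.99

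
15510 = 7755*2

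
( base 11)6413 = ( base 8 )20444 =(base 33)7q3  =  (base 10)8484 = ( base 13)3B28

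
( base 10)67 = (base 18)3D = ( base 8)103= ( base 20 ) 37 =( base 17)3G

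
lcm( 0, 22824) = 0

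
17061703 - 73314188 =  - 56252485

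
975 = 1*975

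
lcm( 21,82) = 1722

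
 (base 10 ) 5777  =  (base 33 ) 5a2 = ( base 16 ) 1691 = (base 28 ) 7A9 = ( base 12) 3415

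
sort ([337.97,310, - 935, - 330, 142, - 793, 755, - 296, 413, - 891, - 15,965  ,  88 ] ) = [  -  935, - 891, - 793,-330, - 296, - 15, 88, 142 , 310, 337.97, 413,755, 965]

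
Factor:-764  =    -  2^2*191^1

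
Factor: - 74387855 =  - 5^1*14877571^1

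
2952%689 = 196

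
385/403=385/403= 0.96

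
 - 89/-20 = 89/20 = 4.45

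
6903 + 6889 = 13792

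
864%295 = 274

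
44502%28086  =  16416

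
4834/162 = 2417/81= 29.84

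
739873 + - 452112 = 287761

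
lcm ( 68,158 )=5372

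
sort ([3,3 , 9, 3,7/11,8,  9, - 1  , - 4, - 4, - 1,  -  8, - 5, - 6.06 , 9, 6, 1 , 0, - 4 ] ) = [ - 8, - 6.06, - 5, - 4, - 4, - 4, - 1,-1,0, 7/11, 1,3,3,3, 6,  8,  9,  9, 9] 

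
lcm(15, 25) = 75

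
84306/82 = 1028+5/41 = 1028.12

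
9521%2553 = 1862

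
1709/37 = 46  +  7/37 = 46.19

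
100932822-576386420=- 475453598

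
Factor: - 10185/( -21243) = 5^1*7^1*73^( - 1 ) = 35/73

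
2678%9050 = 2678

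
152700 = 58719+93981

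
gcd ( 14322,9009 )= 231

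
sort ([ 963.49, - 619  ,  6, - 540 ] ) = [ - 619, - 540, 6, 963.49]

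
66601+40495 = 107096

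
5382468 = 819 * 6572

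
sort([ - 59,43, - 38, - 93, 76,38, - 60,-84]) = [ - 93,-84, -60, - 59 ,  -  38,38, 43,76]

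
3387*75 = 254025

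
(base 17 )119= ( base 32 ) 9r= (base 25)cf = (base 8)473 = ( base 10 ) 315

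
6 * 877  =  5262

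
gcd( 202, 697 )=1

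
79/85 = 79/85=0.93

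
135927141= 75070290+60856851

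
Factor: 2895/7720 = 3/8  =  2^( - 3)*3^1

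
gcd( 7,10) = 1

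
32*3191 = 102112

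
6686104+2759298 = 9445402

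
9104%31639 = 9104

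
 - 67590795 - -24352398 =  - 43238397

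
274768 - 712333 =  - 437565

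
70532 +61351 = 131883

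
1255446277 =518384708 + 737061569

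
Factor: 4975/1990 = 2^( - 1) * 5^1 = 5/2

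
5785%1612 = 949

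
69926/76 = 34963/38 = 920.08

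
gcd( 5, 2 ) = 1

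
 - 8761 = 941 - 9702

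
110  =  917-807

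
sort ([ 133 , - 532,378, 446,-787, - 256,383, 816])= [ - 787, - 532 , - 256,133, 378, 383, 446, 816] 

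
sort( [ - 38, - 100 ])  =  [ - 100,-38]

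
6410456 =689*9304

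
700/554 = 350/277  =  1.26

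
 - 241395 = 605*( - 399)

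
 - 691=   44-735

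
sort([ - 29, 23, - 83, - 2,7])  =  [ - 83, - 29, - 2,7,23 ] 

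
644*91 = 58604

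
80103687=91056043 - 10952356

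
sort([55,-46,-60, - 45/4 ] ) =[ - 60,-46, -45/4,55]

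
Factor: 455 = 5^1 * 7^1*13^1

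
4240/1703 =4240/1703 = 2.49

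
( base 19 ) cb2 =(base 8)10677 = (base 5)121133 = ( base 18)E07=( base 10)4543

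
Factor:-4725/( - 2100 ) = 9/4 = 2^ (-2 )*3^2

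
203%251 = 203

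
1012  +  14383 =15395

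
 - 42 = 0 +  -42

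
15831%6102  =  3627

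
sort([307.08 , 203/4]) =[203/4 , 307.08] 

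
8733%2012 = 685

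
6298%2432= 1434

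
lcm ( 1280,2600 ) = 83200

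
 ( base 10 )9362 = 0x2492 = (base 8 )22222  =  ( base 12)5502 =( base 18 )1AG2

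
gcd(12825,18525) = 1425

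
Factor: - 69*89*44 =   -  2^2*3^1*11^1*23^1*89^1  =  -270204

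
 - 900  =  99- 999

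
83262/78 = 1067+6/13 = 1067.46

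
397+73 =470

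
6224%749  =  232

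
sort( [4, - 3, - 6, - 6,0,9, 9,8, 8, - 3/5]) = [ - 6, - 6,  -  3, - 3/5,0, 4,8,8 , 9,9 ]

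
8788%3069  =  2650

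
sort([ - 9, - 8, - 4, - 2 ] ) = [ - 9, - 8, -4, - 2]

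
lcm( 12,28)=84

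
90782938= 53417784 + 37365154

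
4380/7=625 + 5/7 = 625.71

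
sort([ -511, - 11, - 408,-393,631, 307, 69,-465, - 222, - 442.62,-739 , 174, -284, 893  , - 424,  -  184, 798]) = [-739, - 511,-465,-442.62, - 424,-408,-393,  -  284, - 222,-184,-11,69,174, 307,631,798, 893 ]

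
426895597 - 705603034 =-278707437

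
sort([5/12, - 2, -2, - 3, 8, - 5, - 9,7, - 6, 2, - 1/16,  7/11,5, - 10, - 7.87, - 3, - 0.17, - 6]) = [-10, -9, - 7.87,-6, - 6,-5, - 3, - 3, - 2, - 2,-0.17, - 1/16, 5/12,  7/11, 2 , 5,  7, 8 ]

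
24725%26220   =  24725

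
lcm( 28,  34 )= 476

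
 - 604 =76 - 680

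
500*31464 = 15732000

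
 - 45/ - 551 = 45/551 = 0.08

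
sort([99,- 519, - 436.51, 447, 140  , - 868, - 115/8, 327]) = [-868,-519, - 436.51, - 115/8, 99,140, 327,447 ]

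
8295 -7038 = 1257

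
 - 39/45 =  - 1 + 2/15 = -0.87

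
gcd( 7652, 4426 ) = 2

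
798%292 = 214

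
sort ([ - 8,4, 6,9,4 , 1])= [ - 8,1,4,  4,6,9]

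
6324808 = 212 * 29834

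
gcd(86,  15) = 1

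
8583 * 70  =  600810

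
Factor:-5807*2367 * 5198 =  - 71447388462=- 2^1*3^2 *23^1 * 113^1 * 263^1*5807^1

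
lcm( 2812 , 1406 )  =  2812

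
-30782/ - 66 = 466 + 13/33 =466.39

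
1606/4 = 803/2 = 401.50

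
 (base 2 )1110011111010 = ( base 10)7418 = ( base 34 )6e6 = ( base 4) 1303322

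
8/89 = 8/89  =  0.09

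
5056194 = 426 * 11869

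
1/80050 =1/80050 = 0.00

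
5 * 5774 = 28870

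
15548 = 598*26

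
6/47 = 6/47 = 0.13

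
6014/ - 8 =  - 3007/4=- 751.75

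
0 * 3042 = 0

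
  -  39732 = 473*(-84)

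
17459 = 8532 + 8927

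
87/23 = 3 + 18/23=3.78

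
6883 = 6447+436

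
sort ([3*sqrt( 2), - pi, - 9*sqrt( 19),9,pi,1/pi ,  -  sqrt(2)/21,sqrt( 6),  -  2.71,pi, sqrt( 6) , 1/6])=[-9 * sqrt(19), - pi,  -  2.71 ,  -  sqrt(2) /21,1/6,1/pi,sqrt( 6 ), sqrt(6) , pi,pi , 3*sqrt (2) , 9] 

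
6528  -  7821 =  - 1293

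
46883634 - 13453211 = 33430423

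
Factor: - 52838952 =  - 2^3*3^1*2201623^1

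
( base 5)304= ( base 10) 79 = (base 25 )34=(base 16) 4f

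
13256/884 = 3314/221 = 15.00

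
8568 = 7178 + 1390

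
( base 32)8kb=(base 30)9ON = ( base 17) 1DA3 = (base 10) 8843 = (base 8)21213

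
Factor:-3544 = -2^3*443^1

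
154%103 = 51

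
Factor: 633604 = 2^2*23^1*71^1*97^1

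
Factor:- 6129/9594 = - 2^ ( - 1 )*3^1*13^(-1 )*41^ ( - 1 )*227^1= -681/1066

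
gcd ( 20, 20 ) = 20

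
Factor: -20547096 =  - 2^3*3^1 * 23^1*37223^1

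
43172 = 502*86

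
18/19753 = 18/19753 = 0.00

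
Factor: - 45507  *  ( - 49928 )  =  2^3*3^1*7^1*11^1 * 79^2* 197^1 = 2272073496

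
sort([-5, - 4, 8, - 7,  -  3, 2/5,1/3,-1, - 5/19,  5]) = [  -  7, - 5,-4, - 3,-1, - 5/19, 1/3,2/5, 5,8] 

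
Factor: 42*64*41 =2^7*3^1*7^1*41^1 = 110208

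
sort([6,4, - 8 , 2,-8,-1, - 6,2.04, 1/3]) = [ - 8, - 8,-6,  -  1,1/3,2 , 2.04, 4,6 ]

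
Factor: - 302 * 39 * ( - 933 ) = 10988874= 2^1*3^2*13^1 * 151^1*311^1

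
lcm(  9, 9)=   9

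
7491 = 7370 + 121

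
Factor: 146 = 2^1*73^1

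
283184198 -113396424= 169787774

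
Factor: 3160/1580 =2  =  2^1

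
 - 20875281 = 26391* ( - 791) 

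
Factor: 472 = 2^3*59^1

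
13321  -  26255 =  - 12934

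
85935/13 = 85935/13 = 6610.38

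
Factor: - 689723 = -689723^1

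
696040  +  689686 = 1385726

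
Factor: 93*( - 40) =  - 2^3*3^1*5^1*31^1 = - 3720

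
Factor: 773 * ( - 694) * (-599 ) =2^1  *347^1*599^1*773^1  =  321340738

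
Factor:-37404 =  - 2^2*3^2*1039^1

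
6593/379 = 17 + 150/379 = 17.40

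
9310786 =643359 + 8667427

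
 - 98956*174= - 17218344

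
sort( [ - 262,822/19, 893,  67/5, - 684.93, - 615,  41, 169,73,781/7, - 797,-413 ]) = [  -  797, - 684.93 ,  -  615, - 413,-262, 67/5, 41,822/19, 73,781/7,169  ,  893]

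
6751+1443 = 8194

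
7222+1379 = 8601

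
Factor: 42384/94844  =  10596/23711 = 2^2 * 3^1*131^( - 1 )* 181^ (-1)*883^1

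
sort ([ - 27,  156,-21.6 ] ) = [-27, - 21.6 , 156 ] 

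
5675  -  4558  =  1117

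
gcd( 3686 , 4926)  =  2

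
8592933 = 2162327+6430606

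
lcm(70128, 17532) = 70128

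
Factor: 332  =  2^2*83^1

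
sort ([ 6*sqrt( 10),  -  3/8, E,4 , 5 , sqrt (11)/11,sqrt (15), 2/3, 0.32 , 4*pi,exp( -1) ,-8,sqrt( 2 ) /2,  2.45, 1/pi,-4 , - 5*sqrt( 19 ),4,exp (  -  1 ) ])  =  [ -5* sqrt ( 19 ) ,-8, - 4 , - 3/8,sqrt( 11 )/11,1/pi,0.32, exp ( - 1)  ,  exp( - 1 ),2/3,sqrt( 2)/2 , 2.45, E, sqrt( 15 ),4 , 4,5,  4 * pi, 6 * sqrt( 10)]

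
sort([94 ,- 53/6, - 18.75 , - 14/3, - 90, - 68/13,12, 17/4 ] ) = [ - 90,- 18.75, - 53/6, - 68/13,-14/3,17/4,12,94] 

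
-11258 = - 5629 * 2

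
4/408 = 1/102 = 0.01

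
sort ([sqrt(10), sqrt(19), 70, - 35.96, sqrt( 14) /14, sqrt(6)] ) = [ - 35.96, sqrt( 14) /14, sqrt(6 ),sqrt (10),sqrt(19), 70 ] 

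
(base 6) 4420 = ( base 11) 848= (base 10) 1020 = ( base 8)1774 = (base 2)1111111100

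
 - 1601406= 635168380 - 636769786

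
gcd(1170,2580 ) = 30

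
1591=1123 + 468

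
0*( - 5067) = 0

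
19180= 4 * 4795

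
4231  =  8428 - 4197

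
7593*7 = 53151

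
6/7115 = 6/7115 = 0.00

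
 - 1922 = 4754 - 6676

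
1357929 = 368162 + 989767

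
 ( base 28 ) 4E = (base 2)1111110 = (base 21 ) 60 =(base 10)126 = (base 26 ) 4m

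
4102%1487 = 1128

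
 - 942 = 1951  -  2893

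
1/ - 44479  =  -1/44479= - 0.00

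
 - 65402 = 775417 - 840819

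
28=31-3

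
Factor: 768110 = 2^1 *5^1*7^1 * 10973^1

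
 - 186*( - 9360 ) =1740960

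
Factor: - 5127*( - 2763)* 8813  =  3^3*7^1  *  307^1*1259^1 * 1709^1 = 124844085513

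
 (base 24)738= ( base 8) 10020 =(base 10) 4112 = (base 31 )48K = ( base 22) 8AK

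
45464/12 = 11366/3 = 3788.67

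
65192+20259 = 85451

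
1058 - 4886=-3828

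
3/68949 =1/22983 = 0.00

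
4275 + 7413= 11688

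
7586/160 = 3793/80 = 47.41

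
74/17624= 37/8812 = 0.00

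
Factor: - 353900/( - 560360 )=17695/28018= 2^( - 1)*5^1*3539^1 * 14009^( - 1) 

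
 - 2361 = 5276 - 7637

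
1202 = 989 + 213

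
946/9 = 946/9= 105.11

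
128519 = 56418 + 72101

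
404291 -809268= -404977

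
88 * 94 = 8272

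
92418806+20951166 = 113369972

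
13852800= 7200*1924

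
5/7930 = 1/1586 = 0.00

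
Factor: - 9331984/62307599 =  - 2^4*59^( - 1)*583249^1*1056061^(  -  1 )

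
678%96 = 6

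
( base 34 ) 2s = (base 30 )36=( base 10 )96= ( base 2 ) 1100000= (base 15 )66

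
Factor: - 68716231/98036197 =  - 7^( - 1)*83^( - 1)*157^1* 439^1*997^1*168737^( -1 ) 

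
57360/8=7170 = 7170.00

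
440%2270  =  440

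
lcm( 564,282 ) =564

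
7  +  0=7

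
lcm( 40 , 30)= 120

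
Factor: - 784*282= - 2^5 * 3^1*7^2* 47^1= - 221088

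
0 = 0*7498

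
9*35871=322839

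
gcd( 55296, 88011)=9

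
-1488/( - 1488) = 1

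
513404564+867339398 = 1380743962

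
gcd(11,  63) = 1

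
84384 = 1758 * 48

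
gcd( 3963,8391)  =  3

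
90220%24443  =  16891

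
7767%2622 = 2523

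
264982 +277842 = 542824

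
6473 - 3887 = 2586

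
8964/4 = 2241 = 2241.00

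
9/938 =9/938  =  0.01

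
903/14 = 129/2 = 64.50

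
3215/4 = 3215/4=803.75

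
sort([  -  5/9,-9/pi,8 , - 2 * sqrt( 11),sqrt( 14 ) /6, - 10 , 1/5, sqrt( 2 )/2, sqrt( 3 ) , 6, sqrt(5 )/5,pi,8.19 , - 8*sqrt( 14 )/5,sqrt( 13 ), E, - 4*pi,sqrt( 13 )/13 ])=[ - 4*pi, -10 , - 2*sqrt(11 ), - 8*sqrt( 14) /5 , - 9/pi ,-5/9, 1/5,sqrt( 13 )/13 , sqrt( 5)/5,sqrt( 14 ) /6,sqrt( 2 ) /2,  sqrt(3 ),E,  pi  ,  sqrt(13),6, 8 , 8.19]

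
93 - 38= 55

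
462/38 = 12+ 3/19 = 12.16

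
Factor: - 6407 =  - 43^1*149^1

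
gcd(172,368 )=4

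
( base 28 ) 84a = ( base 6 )45334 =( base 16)18FA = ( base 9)8684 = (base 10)6394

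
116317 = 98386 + 17931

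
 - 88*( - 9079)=798952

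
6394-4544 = 1850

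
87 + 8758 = 8845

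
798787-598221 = 200566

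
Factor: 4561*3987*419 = 3^2*419^1*443^1 * 4561^1= 7619392233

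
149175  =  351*425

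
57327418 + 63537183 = 120864601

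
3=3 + 0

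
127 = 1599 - 1472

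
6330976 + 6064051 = 12395027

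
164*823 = 134972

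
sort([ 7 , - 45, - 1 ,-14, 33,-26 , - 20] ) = [ - 45 , - 26, - 20, - 14,  -  1 , 7, 33] 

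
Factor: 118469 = 13^2*701^1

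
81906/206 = 40953/103 = 397.60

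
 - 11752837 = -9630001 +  - 2122836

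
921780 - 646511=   275269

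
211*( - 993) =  - 209523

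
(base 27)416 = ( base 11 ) 2241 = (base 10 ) 2949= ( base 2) 101110000101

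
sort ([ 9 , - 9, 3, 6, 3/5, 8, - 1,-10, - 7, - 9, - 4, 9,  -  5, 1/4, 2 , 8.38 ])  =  [ - 10, - 9, - 9, - 7, - 5, - 4, - 1,1/4, 3/5, 2, 3, 6,  8, 8.38,9, 9 ] 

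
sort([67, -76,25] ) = [ - 76,25,67] 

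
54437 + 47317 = 101754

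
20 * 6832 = 136640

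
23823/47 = 23823/47 = 506.87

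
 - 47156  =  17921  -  65077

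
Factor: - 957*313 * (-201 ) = 3^2*11^1* 29^1 * 67^1*313^1 = 60207741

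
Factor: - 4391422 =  - 2^1*7^1*181^1 * 1733^1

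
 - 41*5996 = -245836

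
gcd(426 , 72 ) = 6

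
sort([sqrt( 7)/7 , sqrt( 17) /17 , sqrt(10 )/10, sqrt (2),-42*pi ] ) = [ - 42 * pi,sqrt( 17 ) /17, sqrt ( 10)/10,sqrt(7) /7, sqrt ( 2 )] 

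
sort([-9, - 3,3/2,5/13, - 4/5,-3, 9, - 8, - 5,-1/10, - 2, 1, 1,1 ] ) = [- 9,-8,-5, - 3,-3,-2,-4/5 , - 1/10, 5/13, 1, 1, 1,3/2, 9 ] 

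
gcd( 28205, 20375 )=5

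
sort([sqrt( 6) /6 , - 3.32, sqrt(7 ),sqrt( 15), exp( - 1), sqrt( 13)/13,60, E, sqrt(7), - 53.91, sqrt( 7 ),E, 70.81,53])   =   [-53.91,-3.32, sqrt( 13) /13,exp( - 1),sqrt(6 ) /6, sqrt( 7 ),sqrt(7), sqrt( 7), E, E,sqrt ( 15) , 53, 60, 70.81 ]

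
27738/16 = 1733 + 5/8=1733.62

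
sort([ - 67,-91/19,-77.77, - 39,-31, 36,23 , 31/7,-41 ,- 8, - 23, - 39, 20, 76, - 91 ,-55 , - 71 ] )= [ - 91,  -  77.77,-71,  -  67,  -  55,-41 , - 39 ,-39 , - 31, - 23,-8, - 91/19 , 31/7, 20, 23 , 36, 76]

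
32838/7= 32838/7=4691.14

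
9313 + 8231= 17544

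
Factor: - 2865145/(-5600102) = 2^( - 1 ) * 5^1*401^1*1429^1*2800051^( - 1 ) 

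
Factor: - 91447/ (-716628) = 2^ (-2 )*3^(-1)*11^(- 1)*19^1*61^(-1)*89^( - 1)*4813^1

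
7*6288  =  44016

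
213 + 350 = 563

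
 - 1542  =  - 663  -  879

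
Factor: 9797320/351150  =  2^2 *3^( - 1)*5^(-1)*13^1*83^1*227^1 * 2341^ ( - 1)  =  979732/35115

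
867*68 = 58956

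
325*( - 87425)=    - 28413125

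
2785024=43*64768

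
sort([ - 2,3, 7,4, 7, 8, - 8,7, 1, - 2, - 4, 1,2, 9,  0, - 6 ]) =[ - 8,- 6, - 4, - 2, - 2, 0,1, 1, 2,  3, 4, 7,7, 7, 8,9]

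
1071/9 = 119 = 119.00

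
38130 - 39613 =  - 1483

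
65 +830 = 895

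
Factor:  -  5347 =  -5347^1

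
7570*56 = 423920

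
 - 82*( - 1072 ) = 87904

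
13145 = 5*2629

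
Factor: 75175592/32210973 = 2^3*3^(  -  3)*23^1 * 443^(-1)*2693^( - 1 ) * 408563^1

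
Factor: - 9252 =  - 2^2* 3^2*257^1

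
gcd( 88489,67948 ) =1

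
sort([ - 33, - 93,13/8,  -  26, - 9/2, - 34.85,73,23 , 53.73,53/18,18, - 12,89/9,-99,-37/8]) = [-99, - 93,-34.85,-33,  -  26,-12, - 37/8, - 9/2, 13/8,53/18,89/9,18, 23, 53.73, 73]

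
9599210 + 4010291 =13609501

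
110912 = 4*27728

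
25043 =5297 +19746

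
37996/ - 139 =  - 37996/139 = - 273.35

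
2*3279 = 6558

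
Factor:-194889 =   -  3^1*167^1*389^1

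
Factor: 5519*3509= 19366171 = 11^2*29^1*5519^1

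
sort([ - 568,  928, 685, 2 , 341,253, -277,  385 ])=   [-568,-277,  2 , 253, 341, 385,  685 , 928 ] 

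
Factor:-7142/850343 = -2^1*13^(-1)*149^(-1 )*439^(-1 )*3571^1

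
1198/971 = 1 + 227/971 = 1.23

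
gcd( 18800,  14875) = 25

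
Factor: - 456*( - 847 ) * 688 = 2^7 * 3^1*7^1*11^2 * 19^1*43^1 = 265727616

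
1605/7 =1605/7=   229.29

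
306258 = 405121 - 98863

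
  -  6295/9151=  - 1 + 2856/9151 = - 0.69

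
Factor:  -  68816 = -2^4*11^1*17^1*23^1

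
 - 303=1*( - 303)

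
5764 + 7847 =13611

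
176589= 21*8409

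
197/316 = 197/316 =0.62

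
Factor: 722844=2^2*3^4*23^1*  97^1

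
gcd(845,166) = 1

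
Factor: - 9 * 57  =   - 3^3 * 19^1 = - 513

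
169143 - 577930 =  - 408787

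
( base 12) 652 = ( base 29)12r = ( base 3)1021022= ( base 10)926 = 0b1110011110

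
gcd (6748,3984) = 4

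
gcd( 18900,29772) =36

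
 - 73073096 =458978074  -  532051170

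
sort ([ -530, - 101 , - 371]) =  [ -530, - 371, - 101]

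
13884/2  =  6942 = 6942.00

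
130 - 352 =  -  222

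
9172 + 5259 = 14431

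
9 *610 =5490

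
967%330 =307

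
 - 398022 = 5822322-6220344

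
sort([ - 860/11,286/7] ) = [ - 860/11,286/7 ] 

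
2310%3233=2310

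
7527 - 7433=94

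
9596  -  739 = 8857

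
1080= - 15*(  -  72)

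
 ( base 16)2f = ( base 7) 65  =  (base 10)47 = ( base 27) 1K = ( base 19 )29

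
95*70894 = 6734930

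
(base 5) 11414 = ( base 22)1H1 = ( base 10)859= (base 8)1533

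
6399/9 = 711  =  711.00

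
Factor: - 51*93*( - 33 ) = 3^3*11^1*17^1*31^1=156519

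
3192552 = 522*6116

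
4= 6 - 2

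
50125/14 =50125/14 = 3580.36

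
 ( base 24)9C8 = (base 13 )2657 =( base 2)1010101101000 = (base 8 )12550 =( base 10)5480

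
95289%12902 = 4975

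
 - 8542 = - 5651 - 2891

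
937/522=1 + 415/522 = 1.80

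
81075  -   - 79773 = 160848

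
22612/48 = 5653/12 = 471.08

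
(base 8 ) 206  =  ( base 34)3w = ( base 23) 5J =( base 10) 134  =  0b10000110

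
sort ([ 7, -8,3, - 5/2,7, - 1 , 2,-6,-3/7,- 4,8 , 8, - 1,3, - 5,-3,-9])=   [  -  9, - 8, - 6 , - 5,-4, - 3, -5/2, - 1,-1,-3/7, 2,3, 3,7,7,8,  8 ] 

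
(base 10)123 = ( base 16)7B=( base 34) 3L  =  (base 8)173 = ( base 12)a3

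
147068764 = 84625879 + 62442885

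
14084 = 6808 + 7276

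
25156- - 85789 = 110945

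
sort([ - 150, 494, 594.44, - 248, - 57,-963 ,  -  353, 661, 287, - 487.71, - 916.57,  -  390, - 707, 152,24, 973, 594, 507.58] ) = [ - 963 , - 916.57,-707 ,-487.71, - 390, - 353,-248,  -  150, - 57,24,152,  287, 494,507.58, 594, 594.44,661, 973 ]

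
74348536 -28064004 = 46284532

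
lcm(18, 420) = 1260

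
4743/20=237 + 3/20 = 237.15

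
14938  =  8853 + 6085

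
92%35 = 22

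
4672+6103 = 10775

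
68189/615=110 + 539/615 = 110.88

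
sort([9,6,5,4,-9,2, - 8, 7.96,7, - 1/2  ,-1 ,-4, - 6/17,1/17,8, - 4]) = [-9, - 8, - 4, - 4, - 1, - 1/2, - 6/17,1/17,2,4,5,6, 7,7.96, 8,9]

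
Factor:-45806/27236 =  - 37/22  =  -2^( - 1 )*11^( - 1 )*37^1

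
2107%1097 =1010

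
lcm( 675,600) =5400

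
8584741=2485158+6099583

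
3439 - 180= 3259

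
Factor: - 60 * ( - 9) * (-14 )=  - 2^3*3^3 * 5^1*7^1 = - 7560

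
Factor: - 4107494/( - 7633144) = 2^(-2)*269^(  -  1)*1093^1*1879^1*3547^( - 1)= 2053747/3816572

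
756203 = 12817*59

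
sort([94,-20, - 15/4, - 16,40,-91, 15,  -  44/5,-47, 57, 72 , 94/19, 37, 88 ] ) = [-91,-47,- 20,  -  16, - 44/5, - 15/4, 94/19 , 15, 37, 40, 57,72, 88,94]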